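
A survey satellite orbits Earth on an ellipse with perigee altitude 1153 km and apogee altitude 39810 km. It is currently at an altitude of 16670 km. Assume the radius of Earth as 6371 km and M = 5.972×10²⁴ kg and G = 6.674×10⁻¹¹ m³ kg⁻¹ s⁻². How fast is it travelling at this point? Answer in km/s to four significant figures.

v ≈ 4.445 km/s

μ = GM = 6.674×10⁻¹¹ × 5.972×10²⁴ = 3.986×10¹⁴ m³/s².
r_p = 6371 + 1153 = 7524.0 km = 7.5240×10⁶ m.
r_a = 6371 + 39810 = 46181 km = 4.6181×10⁷ m.
r = 6371 + 16670 = 23041 km = 2.304×10⁷ m.
Semi-major axis a = (r_p + r_a)/2 = 26852 km = 2.685×10⁷ m.
Vis-viva: v² = μ(2/r − 1/a) = 3.986×10¹⁴ × (8.680×10⁻⁸ − 3.724×10⁻⁸) = 1.975×10⁷ m²/s².
v = 4445 m/s = 4.445 km/s.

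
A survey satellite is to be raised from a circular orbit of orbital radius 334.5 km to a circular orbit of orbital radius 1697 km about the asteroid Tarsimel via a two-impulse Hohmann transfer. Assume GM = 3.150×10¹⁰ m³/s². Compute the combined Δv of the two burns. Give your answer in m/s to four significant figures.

r₁ = 334.5 km = 3.345×10⁵ m.
r₂ = 1697 km = 1.697×10⁶ m.
Transfer ellipse a_t = (r₁ + r₂)/2 = 1.016×10⁶ m.
At r₁: circular v_c1 = √(μ/r₁) = 306.9 m/s; transfer-periapsis v_p = √[μ(2/r₁ − 1/a_t)] = 396.6 m/s.
Δv₁ = v_p − v_c1 = 89.78 m/s.
At r₂: circular v_c2 = √(μ/r₂) = 136.2 m/s; transfer-apoapsis v_a = √[μ(2/r₂ − 1/a_t)] = 78.18 m/s.
Δv₂ = v_c2 − v_a = 58.06 m/s.
Total Δv = Δv₁ + Δv₂ = 147.8 m/s.

Δv_total ≈ 147.8 m/s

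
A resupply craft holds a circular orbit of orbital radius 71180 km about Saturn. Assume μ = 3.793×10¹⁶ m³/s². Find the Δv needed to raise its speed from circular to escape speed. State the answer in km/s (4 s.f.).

r = 71180 km = 7.118×10⁷ m.
Circular speed v_c = √(μ/r) = 23080 m/s.
Escape speed v_esc = √(2μ/r) = √2 × v_c = 32650 m/s.
Δv = v_esc − v_c = 9562 m/s = 9.562 km/s.

Δv ≈ 9.562 km/s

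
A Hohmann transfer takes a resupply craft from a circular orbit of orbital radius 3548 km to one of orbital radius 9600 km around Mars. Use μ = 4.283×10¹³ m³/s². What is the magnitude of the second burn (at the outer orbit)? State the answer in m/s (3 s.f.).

r₁ = 3548 km = 3.548×10⁶ m.
r₂ = 9600 km = 9.600×10⁶ m.
Transfer ellipse a_t = (r₁ + r₂)/2 = 6.574×10⁶ m.
At r₁: circular v_c1 = √(μ/r₁) = 3474 m/s; transfer-periapsis v_p = √[μ(2/r₁ − 1/a_t)] = 4199 m/s.
At r₂: circular v_c2 = √(μ/r₂) = 2112 m/s; transfer-apoapsis v_a = √[μ(2/r₂ − 1/a_t)] = 1552 m/s.
Δv₂ = v_c2 − v_a = 560.5 m/s.

Δv ≈ 560 m/s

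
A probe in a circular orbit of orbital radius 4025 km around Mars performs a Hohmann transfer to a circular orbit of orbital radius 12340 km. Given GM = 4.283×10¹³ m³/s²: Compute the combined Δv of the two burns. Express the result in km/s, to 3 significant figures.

r₁ = 4025 km = 4.025×10⁶ m.
r₂ = 12340 km = 1.234×10⁷ m.
Transfer ellipse a_t = (r₁ + r₂)/2 = 8.182×10⁶ m.
At r₁: circular v_c1 = √(μ/r₁) = 3262 m/s; transfer-periapsis v_p = √[μ(2/r₁ − 1/a_t)] = 4006 m/s.
Δv₁ = v_p − v_c1 = 743.9 m/s.
At r₂: circular v_c2 = √(μ/r₂) = 1863 m/s; transfer-apoapsis v_a = √[μ(2/r₂ − 1/a_t)] = 1307 m/s.
Δv₂ = v_c2 − v_a = 556.4 m/s.
Total Δv = Δv₁ + Δv₂ = 1300 m/s = 1.300 km/s.

Δv_total ≈ 1.30 km/s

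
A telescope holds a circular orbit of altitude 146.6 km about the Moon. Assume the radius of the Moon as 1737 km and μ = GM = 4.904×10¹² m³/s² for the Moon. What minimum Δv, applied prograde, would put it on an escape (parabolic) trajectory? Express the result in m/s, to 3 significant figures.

r = 1737 + 146.6 = 1883.6 km = 1.8836×10⁶ m.
Circular speed v_c = √(μ/r) = 1614 m/s.
Escape speed v_esc = √(2μ/r) = √2 × v_c = 2282 m/s.
Δv = v_esc − v_c = 668.4 m/s.

Δv ≈ 668 m/s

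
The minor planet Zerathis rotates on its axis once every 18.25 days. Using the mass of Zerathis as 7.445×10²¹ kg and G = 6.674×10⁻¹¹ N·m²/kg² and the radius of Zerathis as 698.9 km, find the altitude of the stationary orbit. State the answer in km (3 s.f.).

h_sync ≈ 30800 km

μ = GM = 6.674×10⁻¹¹ × 7.445×10²¹ = 4.969×10¹¹ m³/s².
T = 18.25 days = 1.577×10⁶ s.
A synchronous orbit has period T, so by Kepler's third law a = (μT²/4π²)^(1/3).
μT²/4π² = 4.969×10¹¹ × (1.577×10⁶)² / 39.48 = 3.129×10²² m³.
a = 3.151×10⁷ m = 31512 km.
Altitude h = a − R = 31512 − 698.9 = 30813 km.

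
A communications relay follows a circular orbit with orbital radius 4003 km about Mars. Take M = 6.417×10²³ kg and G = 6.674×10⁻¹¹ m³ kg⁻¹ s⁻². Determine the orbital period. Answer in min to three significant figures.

μ = GM = 6.674×10⁻¹¹ × 6.417×10²³ = 4.283×10¹³ m³/s².
r = 4003 km = 4.003×10⁶ m.
Kepler's third law: T = 2π√(r³/μ) = 2π√((4.003×10⁶)³ / 4.283×10¹³).
r³/μ = 1.498×10⁶ s², so T = 2π × 1.224×10³ = 7.690×10³ s.
Converting: 7.690×10³ s ÷ 60.00 = 128.2 min.

T ≈ 128 min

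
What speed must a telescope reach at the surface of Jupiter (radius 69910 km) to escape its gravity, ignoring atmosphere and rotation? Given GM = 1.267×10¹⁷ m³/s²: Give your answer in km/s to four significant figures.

r = R = 6.991×10⁷ m.
Escape speed v_esc = √(2μ/r) = √(2 × 1.267×10¹⁷ / 6.991×10⁷) = √(3.625×10⁹) = 60210 m/s.
= 60.21 km/s.

v_esc ≈ 60.21 km/s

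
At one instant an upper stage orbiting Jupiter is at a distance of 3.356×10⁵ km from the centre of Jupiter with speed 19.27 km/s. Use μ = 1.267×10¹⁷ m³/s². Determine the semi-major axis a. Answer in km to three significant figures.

a ≈ 3.30×10⁵ km

r = 3.356×10⁸ m.
Vis-viva rearranged: 1/a = 2/r − v²/μ = 5.959×10⁻⁹ − 2.931×10⁻⁹ = 3.029×10⁻⁹ m⁻¹.
a = 3.302×10⁸ m = 3.3018×10⁵ km.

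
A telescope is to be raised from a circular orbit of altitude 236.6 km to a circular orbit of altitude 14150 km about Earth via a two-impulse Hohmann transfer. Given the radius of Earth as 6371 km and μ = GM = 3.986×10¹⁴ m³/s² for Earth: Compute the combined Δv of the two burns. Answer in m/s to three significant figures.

Δv_total ≈ 3120 m/s

r₁ = 6371 + 236.6 = 6607.6 km = 6.6076×10⁶ m.
r₂ = 6371 + 14150 = 20521 km = 2.0521×10⁷ m.
Transfer ellipse a_t = (r₁ + r₂)/2 = 1.356×10⁷ m.
At r₁: circular v_c1 = √(μ/r₁) = 7767 m/s; transfer-perigee v_p = √[μ(2/r₁ − 1/a_t)] = 9553 m/s.
Δv₁ = v_p − v_c1 = 1786 m/s.
At r₂: circular v_c2 = √(μ/r₂) = 4407 m/s; transfer-apogee v_a = √[μ(2/r₂ − 1/a_t)] = 3076 m/s.
Δv₂ = v_c2 − v_a = 1331 m/s.
Total Δv = Δv₁ + Δv₂ = 3118 m/s.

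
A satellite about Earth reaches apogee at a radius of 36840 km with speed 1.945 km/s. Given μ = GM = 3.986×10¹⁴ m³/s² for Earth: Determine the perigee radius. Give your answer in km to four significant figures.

perigee radius ≈ 7805 km

r_a = 3.684×10⁷ m.
Specific energy ε = v²/2 − μ/r = -8.928×10⁶ J/kg, so a = −μ/(2ε) = 2.232×10⁷ m.
The apsides satisfy r_p + r_a = 2a, so the perigee radius is 2a − r_a = 7.805×10⁶ m = 7804.8 km.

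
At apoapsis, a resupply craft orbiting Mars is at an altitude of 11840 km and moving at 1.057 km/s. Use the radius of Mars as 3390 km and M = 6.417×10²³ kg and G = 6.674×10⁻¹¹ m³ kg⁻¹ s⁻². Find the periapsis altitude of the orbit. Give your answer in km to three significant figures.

periapsis altitude ≈ 386 km

μ = GM = 6.674×10⁻¹¹ × 6.417×10²³ = 4.283×10¹³ m³/s².
r_a = 3390 + 11840 = 15230 km = 1.523×10⁷ m.
Specific energy ε = v²/2 − μ/r = -2.253×10⁶ J/kg, so a = −μ/(2ε) = 9.503×10⁶ m.
The apsides satisfy r_p + r_a = 2a, so the periapsis radius is 2a − r_a = 3.776×10⁶ m = 3775.6 km.
Periapsis altitude = 3775.6 − 3390 = 385.57 km.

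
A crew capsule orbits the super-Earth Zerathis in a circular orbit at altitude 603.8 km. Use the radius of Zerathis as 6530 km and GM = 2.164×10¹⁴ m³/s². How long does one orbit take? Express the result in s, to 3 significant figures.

r = 6530 + 603.8 = 7133.8 km = 7.1338×10⁶ m.
Kepler's third law: T = 2π√(r³/μ) = 2π√((7.134×10⁶)³ / 2.164×10¹⁴).
r³/μ = 1.678×10⁶ s², so T = 2π × 1.295×10³ = 8.138×10³ s.

T ≈ 8140 s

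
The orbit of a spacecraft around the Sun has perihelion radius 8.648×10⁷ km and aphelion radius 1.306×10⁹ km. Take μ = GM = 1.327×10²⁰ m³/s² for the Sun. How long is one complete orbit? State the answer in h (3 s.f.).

Semi-major axis a = (r_p + r_a)/2 = (8.6480×10⁷ + 1.3060×10⁹)/2 = 6.9624×10⁸ km = 6.962×10¹¹ m.
By Kepler's third law T = 2π√(a³/μ) = 2π × 5.043×10⁷ = 3.169×10⁸ s.
= 88020 h.

T ≈ 88000 h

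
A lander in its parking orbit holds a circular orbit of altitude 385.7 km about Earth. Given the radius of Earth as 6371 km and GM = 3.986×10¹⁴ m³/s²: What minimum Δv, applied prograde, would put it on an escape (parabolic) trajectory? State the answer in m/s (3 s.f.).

Δv ≈ 3180 m/s

r = 6371 + 385.7 = 6756.7 km = 6.7567×10⁶ m.
Circular speed v_c = √(μ/r) = 7681 m/s.
Escape speed v_esc = √(2μ/r) = √2 × v_c = 10860 m/s.
Δv = v_esc − v_c = 3181 m/s.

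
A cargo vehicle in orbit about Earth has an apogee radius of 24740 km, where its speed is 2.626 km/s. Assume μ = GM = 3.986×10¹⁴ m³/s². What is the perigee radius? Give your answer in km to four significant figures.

r_a = 2.474×10⁷ m.
Specific energy ε = v²/2 − μ/r = -1.266×10⁷ J/kg, so a = −μ/(2ε) = 1.574×10⁷ m.
The apsides satisfy r_p + r_a = 2a, so the perigee radius is 2a − r_a = 6.736×10⁶ m = 6736.0 km.

perigee radius ≈ 6736 km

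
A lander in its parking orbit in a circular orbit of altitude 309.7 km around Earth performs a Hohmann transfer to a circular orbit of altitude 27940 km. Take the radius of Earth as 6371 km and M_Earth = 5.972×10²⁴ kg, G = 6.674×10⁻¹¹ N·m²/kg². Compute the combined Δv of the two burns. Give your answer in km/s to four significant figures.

μ = GM = 6.674×10⁻¹¹ × 5.972×10²⁴ = 3.986×10¹⁴ m³/s².
r₁ = 6371 + 309.7 = 6680.7 km = 6.6807×10⁶ m.
r₂ = 6371 + 27940 = 34311 km = 3.4311×10⁷ m.
Transfer ellipse a_t = (r₁ + r₂)/2 = 2.050×10⁷ m.
At r₁: circular v_c1 = √(μ/r₁) = 7724 m/s; transfer-perigee v_p = √[μ(2/r₁ − 1/a_t)] = 9994 m/s.
Δv₁ = v_p − v_c1 = 2270 m/s.
At r₂: circular v_c2 = √(μ/r₂) = 3408 m/s; transfer-apogee v_a = √[μ(2/r₂ − 1/a_t)] = 1946 m/s.
Δv₂ = v_c2 − v_a = 1462 m/s.
Total Δv = Δv₁ + Δv₂ = 3732 m/s = 3.732 km/s.

Δv_total ≈ 3.732 km/s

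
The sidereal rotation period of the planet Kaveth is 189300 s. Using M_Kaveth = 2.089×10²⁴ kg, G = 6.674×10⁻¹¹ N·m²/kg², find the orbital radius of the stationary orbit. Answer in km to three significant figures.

r_sync ≈ 50200 km

μ = GM = 6.674×10⁻¹¹ × 2.089×10²⁴ = 1.394×10¹⁴ m³/s².
A synchronous orbit has period T, so by Kepler's third law a = (μT²/4π²)^(1/3).
μT²/4π² = 1.394×10¹⁴ × (1.893×10⁵)² / 39.48 = 1.266×10²³ m³.
a = 5.021×10⁷ m = 50206 km.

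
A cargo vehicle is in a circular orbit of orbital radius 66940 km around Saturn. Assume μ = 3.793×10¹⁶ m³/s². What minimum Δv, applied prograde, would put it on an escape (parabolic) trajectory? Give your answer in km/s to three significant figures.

r = 66940 km = 6.694×10⁷ m.
Circular speed v_c = √(μ/r) = 23800 m/s.
Escape speed v_esc = √(2μ/r) = √2 × v_c = 33660 m/s.
Δv = v_esc − v_c = 9860 m/s = 9.860 km/s.

Δv ≈ 9.86 km/s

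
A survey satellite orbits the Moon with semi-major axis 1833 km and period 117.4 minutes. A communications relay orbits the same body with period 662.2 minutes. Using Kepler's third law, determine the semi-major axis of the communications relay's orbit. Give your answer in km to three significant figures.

a₂ ≈ 5810 km

Kepler's third law: a³ ∝ T², so a₂ = a₁ (T₂/T₁)^(2/3).
T₂/T₁ = 5.641, (T₂/T₁)^(2/3) = 3.169.
a₂ = 1833 × 3.169 = 5808 km.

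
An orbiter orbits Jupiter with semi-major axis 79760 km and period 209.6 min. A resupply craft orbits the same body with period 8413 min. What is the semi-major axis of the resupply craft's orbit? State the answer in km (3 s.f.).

a₂ ≈ 9.35×10⁵ km

Kepler's third law: a³ ∝ T², so a₂ = a₁ (T₂/T₁)^(2/3).
T₂/T₁ = 40.14, (T₂/T₁)^(2/3) = 11.72.
a₂ = 79760 × 11.72 = 9.350×10⁵ km.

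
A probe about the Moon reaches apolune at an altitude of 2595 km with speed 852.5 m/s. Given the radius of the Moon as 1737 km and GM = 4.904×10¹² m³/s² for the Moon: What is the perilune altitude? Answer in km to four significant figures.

perilune altitude ≈ 310.9 km

r_a = 1737 + 2595 = 4332.0 km = 4.332×10⁶ m.
Specific energy ε = v²/2 − μ/r = -7.687×10⁵ J/kg, so a = −μ/(2ε) = 3.190×10⁶ m.
The apsides satisfy r_p + r_a = 2a, so the perilune radius is 2a − r_a = 2.048×10⁶ m = 2047.9 km.
Perilune altitude = 2047.9 − 1737 = 310.91 km.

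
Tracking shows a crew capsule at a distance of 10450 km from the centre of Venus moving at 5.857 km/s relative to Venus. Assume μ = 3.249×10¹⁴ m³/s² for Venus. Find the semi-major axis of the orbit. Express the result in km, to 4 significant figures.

r = 1.045×10⁷ m.
Specific orbital energy ε = v²/2 − μ/r = (5857)²/2 − 3.249×10¹⁴/1.045×10⁷ = -1.394×10⁷ J/kg.
Since ε = −μ/(2a), a = −μ/(2ε) = 1.165×10⁷ m = 11655 km.

a ≈ 11650 km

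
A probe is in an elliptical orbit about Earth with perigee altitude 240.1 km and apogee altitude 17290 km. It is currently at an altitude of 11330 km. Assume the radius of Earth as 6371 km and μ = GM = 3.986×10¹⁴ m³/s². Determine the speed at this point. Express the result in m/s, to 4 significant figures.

r_p = 6371 + 240.1 = 6611.1 km = 6.6111×10⁶ m.
r_a = 6371 + 17290 = 23661 km = 2.3661×10⁷ m.
r = 6371 + 11330 = 17701 km = 1.770×10⁷ m.
Semi-major axis a = (r_p + r_a)/2 = 15136 km = 1.514×10⁷ m.
Vis-viva: v² = μ(2/r − 1/a) = 3.986×10¹⁴ × (1.130×10⁻⁷ − 6.607×10⁻⁸) = 1.870×10⁷ m²/s².
v = 4325 m/s.

v ≈ 4325 m/s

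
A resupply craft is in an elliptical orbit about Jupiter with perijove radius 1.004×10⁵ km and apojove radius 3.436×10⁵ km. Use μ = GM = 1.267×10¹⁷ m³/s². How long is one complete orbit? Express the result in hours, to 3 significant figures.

Semi-major axis a = (r_p + r_a)/2 = (1.0040×10⁵ + 3.4360×10⁵)/2 = 2.2200×10⁵ km = 2.220×10⁸ m.
By Kepler's third law T = 2π√(a³/μ) = 2π × 9.293×10³ = 5.839×10⁴ s.
= 16.22 hours.

T ≈ 16.2 hours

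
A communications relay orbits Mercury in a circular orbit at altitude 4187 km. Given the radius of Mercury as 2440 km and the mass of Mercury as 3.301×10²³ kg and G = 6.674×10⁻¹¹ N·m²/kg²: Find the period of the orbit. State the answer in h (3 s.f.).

μ = GM = 6.674×10⁻¹¹ × 3.301×10²³ = 2.203×10¹³ m³/s².
r = 2440 + 4187 = 6627.0 km = 6.6270×10⁶ m.
Kepler's third law: T = 2π√(r³/μ) = 2π√((6.627×10⁶)³ / 2.203×10¹³).
r³/μ = 1.321×10⁷ s², so T = 2π × 3.635×10³ = 2.284×10⁴ s.
Converting: 2.284×10⁴ s ÷ 3600 = 6.344 h.

T ≈ 6.34 h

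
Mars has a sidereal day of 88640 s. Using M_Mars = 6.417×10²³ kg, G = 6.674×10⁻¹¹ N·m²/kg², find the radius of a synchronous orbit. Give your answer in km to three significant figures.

μ = GM = 6.674×10⁻¹¹ × 6.417×10²³ = 4.283×10¹³ m³/s².
A synchronous orbit has period T, so by Kepler's third law a = (μT²/4π²)^(1/3).
μT²/4π² = 4.283×10¹³ × (8.864×10⁴)² / 39.48 = 8.524×10²¹ m³.
a = 2.043×10⁷ m = 20427 km.

r_sync ≈ 20400 km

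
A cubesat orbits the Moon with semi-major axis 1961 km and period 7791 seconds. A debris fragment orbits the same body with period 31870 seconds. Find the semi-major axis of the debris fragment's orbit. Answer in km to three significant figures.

a₂ ≈ 5020 km

Kepler's third law: a³ ∝ T², so a₂ = a₁ (T₂/T₁)^(2/3).
T₂/T₁ = 4.091, (T₂/T₁)^(2/3) = 2.558.
a₂ = 1961 × 2.558 = 5016 km.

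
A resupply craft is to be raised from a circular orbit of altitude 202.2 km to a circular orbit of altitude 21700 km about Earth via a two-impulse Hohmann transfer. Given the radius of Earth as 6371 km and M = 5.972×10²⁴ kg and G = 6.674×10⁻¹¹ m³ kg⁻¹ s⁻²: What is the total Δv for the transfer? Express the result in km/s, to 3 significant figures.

Δv_total ≈ 3.57 km/s

μ = GM = 6.674×10⁻¹¹ × 5.972×10²⁴ = 3.986×10¹⁴ m³/s².
r₁ = 6371 + 202.2 = 6573.2 km = 6.5732×10⁶ m.
r₂ = 6371 + 21700 = 28071 km = 2.8071×10⁷ m.
Transfer ellipse a_t = (r₁ + r₂)/2 = 1.732×10⁷ m.
At r₁: circular v_c1 = √(μ/r₁) = 7787 m/s; transfer-perigee v_p = √[μ(2/r₁ − 1/a_t)] = 9913 m/s.
Δv₁ = v_p − v_c1 = 2126 m/s.
At r₂: circular v_c2 = √(μ/r₂) = 3768 m/s; transfer-apogee v_a = √[μ(2/r₂ − 1/a_t)] = 2321 m/s.
Δv₂ = v_c2 − v_a = 1447 m/s.
Total Δv = Δv₁ + Δv₂ = 3573 m/s = 3.573 km/s.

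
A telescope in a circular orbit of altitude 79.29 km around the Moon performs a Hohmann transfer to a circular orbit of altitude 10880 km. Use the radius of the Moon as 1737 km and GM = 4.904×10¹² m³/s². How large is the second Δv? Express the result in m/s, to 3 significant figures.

Δv ≈ 311 m/s

r₁ = 1737 + 79.29 = 1816.3 km = 1.8163×10⁶ m.
r₂ = 1737 + 10880 = 12617 km = 1.2617×10⁷ m.
Transfer ellipse a_t = (r₁ + r₂)/2 = 7.217×10⁶ m.
At r₁: circular v_c1 = √(μ/r₁) = 1643 m/s; transfer-perilune v_p = √[μ(2/r₁ − 1/a_t)] = 2173 m/s.
At r₂: circular v_c2 = √(μ/r₂) = 623.4 m/s; transfer-apolune v_a = √[μ(2/r₂ − 1/a_t)] = 312.8 m/s.
Δv₂ = v_c2 − v_a = 310.7 m/s.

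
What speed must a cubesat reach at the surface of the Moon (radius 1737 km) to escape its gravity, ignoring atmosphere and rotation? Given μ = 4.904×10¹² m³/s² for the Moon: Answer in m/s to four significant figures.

r = R = 1.737×10⁶ m.
Escape speed v_esc = √(2μ/r) = √(2 × 4.904×10¹² / 1.737×10⁶) = √(5.647×10⁶) = 2376 m/s.

v_esc ≈ 2376 m/s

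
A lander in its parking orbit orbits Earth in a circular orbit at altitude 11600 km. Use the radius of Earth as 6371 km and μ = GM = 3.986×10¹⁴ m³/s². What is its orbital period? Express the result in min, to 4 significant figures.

r = 6371 + 11600 = 17971 km = 1.7971×10⁷ m.
Kepler's third law: T = 2π√(r³/μ) = 2π√((1.797×10⁷)³ / 3.986×10¹⁴).
r³/μ = 1.456×10⁷ s², so T = 2π × 3.816×10³ = 2.398×10⁴ s.
Converting: 2.398×10⁴ s ÷ 60.00 = 399.6 min.

T ≈ 399.6 min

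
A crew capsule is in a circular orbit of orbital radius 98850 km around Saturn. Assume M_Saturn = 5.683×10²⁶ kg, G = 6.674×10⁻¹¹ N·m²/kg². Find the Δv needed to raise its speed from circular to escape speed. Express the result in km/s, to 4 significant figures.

μ = GM = 6.674×10⁻¹¹ × 5.683×10²⁶ = 3.793×10¹⁶ m³/s².
r = 98850 km = 9.885×10⁷ m.
Circular speed v_c = √(μ/r) = 19590 m/s.
Escape speed v_esc = √(2μ/r) = √2 × v_c = 27700 m/s.
Δv = v_esc − v_c = 8114 m/s = 8.114 km/s.

Δv ≈ 8.114 km/s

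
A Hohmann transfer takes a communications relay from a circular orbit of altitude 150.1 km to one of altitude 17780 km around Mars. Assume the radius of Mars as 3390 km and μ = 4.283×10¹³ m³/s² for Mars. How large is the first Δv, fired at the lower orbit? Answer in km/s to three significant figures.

r₁ = 3390 + 150.1 = 3540.1 km = 3.5401×10⁶ m.
r₂ = 3390 + 17780 = 21170 km = 2.1170×10⁷ m.
Transfer ellipse a_t = (r₁ + r₂)/2 = 1.236×10⁷ m.
At r₁: circular v_c1 = √(μ/r₁) = 3478 m/s; transfer-periapsis v_p = √[μ(2/r₁ − 1/a_t)] = 4553 m/s.
Δv₁ = v_p − v_c1 = 1075 m/s.
= 1.075 km/s.

Δv ≈ 1.07 km/s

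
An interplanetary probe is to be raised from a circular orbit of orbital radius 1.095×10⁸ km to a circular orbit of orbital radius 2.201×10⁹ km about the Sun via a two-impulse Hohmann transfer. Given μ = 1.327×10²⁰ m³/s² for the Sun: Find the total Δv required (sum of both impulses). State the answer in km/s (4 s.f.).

Δv_total ≈ 18.61 km/s

r₁ = 1.095×10⁸ km = 1.095×10¹¹ m.
r₂ = 2.201×10⁹ km = 2.201×10¹² m.
Transfer ellipse a_t = (r₁ + r₂)/2 = 1.155×10¹² m.
At r₁: circular v_c1 = √(μ/r₁) = 34810 m/s; transfer-perihelion v_p = √[μ(2/r₁ − 1/a_t)] = 48050 m/s.
Δv₁ = v_p − v_c1 = 13240 m/s.
At r₂: circular v_c2 = √(μ/r₂) = 7765 m/s; transfer-aphelion v_a = √[μ(2/r₂ − 1/a_t)] = 2391 m/s.
Δv₂ = v_c2 − v_a = 5374 m/s.
Total Δv = Δv₁ + Δv₂ = 18610 m/s = 18.61 km/s.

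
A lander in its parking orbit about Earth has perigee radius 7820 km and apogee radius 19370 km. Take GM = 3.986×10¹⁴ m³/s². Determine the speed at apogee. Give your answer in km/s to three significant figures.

Semi-major axis a = (r_p + r_a)/2 = 13595 km = 1.360×10⁷ m.
Vis-viva: v² = μ(2/r − 1/a) = 3.986×10¹⁴ × (1.033×10⁻⁷ − 7.356×10⁻⁸) = 1.184×10⁷ m²/s².
v = 3440 m/s = 3.440 km/s.

v ≈ 3.44 km/s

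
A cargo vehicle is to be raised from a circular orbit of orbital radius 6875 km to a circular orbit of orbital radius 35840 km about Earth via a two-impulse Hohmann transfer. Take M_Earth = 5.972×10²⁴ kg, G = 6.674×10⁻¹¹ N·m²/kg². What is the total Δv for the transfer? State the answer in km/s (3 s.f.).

Δv_total ≈ 3.69 km/s

μ = GM = 6.674×10⁻¹¹ × 5.972×10²⁴ = 3.986×10¹⁴ m³/s².
r₁ = 6875 km = 6.875×10⁶ m.
r₂ = 35840 km = 3.584×10⁷ m.
Transfer ellipse a_t = (r₁ + r₂)/2 = 2.136×10⁷ m.
At r₁: circular v_c1 = √(μ/r₁) = 7614 m/s; transfer-perigee v_p = √[μ(2/r₁ − 1/a_t)] = 9863 m/s.
Δv₁ = v_p − v_c1 = 2249 m/s.
At r₂: circular v_c2 = √(μ/r₂) = 3335 m/s; transfer-apogee v_a = √[μ(2/r₂ − 1/a_t)] = 1892 m/s.
Δv₂ = v_c2 − v_a = 1443 m/s.
Total Δv = Δv₁ + Δv₂ = 3692 m/s = 3.692 km/s.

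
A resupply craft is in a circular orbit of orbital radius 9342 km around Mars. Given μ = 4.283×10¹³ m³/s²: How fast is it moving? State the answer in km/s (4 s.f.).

r = 9342 km = 9.342×10⁶ m.
For a circular orbit v = √(μ/r) = √(4.283×10¹³ / 9.342×10⁶) = √(4.585×10⁶) = 2141 m/s.
That is 2.141 km/s.

v ≈ 2.141 km/s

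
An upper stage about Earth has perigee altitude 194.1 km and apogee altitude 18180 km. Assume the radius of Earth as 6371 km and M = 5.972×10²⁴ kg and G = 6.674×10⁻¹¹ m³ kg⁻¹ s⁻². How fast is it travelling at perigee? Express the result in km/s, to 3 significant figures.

μ = GM = 6.674×10⁻¹¹ × 5.972×10²⁴ = 3.986×10¹⁴ m³/s².
r_p = 6371 + 194.1 = 6565.1 km = 6.5651×10⁶ m.
r_a = 6371 + 18180 = 24551 km = 2.4551×10⁷ m.
Semi-major axis a = (r_p + r_a)/2 = 15558 km = 1.556×10⁷ m.
Vis-viva: v² = μ(2/r − 1/a) = 3.986×10¹⁴ × (3.046×10⁻⁷ − 6.428×10⁻⁸) = 9.580×10⁷ m²/s².
v = 9788 m/s = 9.788 km/s.

v ≈ 9.79 km/s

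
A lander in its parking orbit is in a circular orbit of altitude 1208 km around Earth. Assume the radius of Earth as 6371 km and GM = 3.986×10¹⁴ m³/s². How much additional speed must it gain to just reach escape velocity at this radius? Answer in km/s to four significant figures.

r = 6371 + 1208 = 7579.0 km = 7.5790×10⁶ m.
Circular speed v_c = √(μ/r) = 7252 m/s.
Escape speed v_esc = √(2μ/r) = √2 × v_c = 10260 m/s.
Δv = v_esc − v_c = 3004 m/s = 3.004 km/s.

Δv ≈ 3.004 km/s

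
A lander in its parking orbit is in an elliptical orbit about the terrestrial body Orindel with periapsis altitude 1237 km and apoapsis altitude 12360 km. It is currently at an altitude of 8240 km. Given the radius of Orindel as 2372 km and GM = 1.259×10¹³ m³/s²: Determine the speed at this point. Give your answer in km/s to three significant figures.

v ≈ 1.00 km/s

r_p = 2372 + 1237 = 3609.0 km = 3.6090×10⁶ m.
r_a = 2372 + 12360 = 14732 km = 1.4732×10⁷ m.
r = 2372 + 8240 = 10612 km = 1.061×10⁷ m.
Semi-major axis a = (r_p + r_a)/2 = 9170.5 km = 9.170×10⁶ m.
Vis-viva: v² = μ(2/r − 1/a) = 1.259×10¹³ × (1.885×10⁻⁷ − 1.090×10⁻⁷) = 9.999×10⁵ m²/s².
v = 1000 m/s = 1.000 km/s.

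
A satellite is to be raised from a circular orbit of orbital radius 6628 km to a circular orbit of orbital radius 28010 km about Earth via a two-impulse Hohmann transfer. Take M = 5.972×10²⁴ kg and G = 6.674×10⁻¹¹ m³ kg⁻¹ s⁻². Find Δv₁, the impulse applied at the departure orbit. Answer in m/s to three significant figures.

Δv ≈ 2110 m/s

μ = GM = 6.674×10⁻¹¹ × 5.972×10²⁴ = 3.986×10¹⁴ m³/s².
r₁ = 6628 km = 6.628×10⁶ m.
r₂ = 28010 km = 2.801×10⁷ m.
Transfer ellipse a_t = (r₁ + r₂)/2 = 1.732×10⁷ m.
At r₁: circular v_c1 = √(μ/r₁) = 7755 m/s; transfer-perigee v_p = √[μ(2/r₁ − 1/a_t)] = 9862 m/s.
Δv₁ = v_p − v_c1 = 2107 m/s.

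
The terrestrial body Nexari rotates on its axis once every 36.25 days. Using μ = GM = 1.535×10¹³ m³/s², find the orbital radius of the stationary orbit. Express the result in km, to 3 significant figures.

T = 36.25 days = 3.132×10⁶ s.
A synchronous orbit has period T, so by Kepler's third law a = (μT²/4π²)^(1/3).
μT²/4π² = 1.535×10¹³ × (3.132×10⁶)² / 39.48 = 3.814×10²⁴ m³.
a = 1.562×10⁸ m = 1.5624×10⁵ km.

r_sync ≈ 1.56×10⁵ km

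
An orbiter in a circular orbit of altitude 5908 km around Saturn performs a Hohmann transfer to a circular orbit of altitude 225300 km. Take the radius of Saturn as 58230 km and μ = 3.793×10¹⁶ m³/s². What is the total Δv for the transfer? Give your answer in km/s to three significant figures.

Δv_total ≈ 11.3 km/s

r₁ = 58230 + 5908 = 64138 km = 6.4138×10⁷ m.
r₂ = 58230 + 225300 = 283530 km = 2.8353×10⁸ m.
Transfer ellipse a_t = (r₁ + r₂)/2 = 1.738×10⁸ m.
At r₁: circular v_c1 = √(μ/r₁) = 24320 m/s; transfer-perikrone v_p = √[μ(2/r₁ − 1/a_t)] = 31060 m/s.
Δv₁ = v_p − v_c1 = 6739 m/s.
At r₂: circular v_c2 = √(μ/r₂) = 11570 m/s; transfer-apokrone v_a = √[μ(2/r₂ − 1/a_t)] = 7026 m/s.
Δv₂ = v_c2 − v_a = 4541 m/s.
Total Δv = Δv₁ + Δv₂ = 11280 m/s = 11.28 km/s.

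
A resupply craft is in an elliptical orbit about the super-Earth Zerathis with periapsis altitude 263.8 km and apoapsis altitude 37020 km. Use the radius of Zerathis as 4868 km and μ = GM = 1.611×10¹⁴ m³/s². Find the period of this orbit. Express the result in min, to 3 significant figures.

r_p = 4868 + 263.8 = 5131.8 km = 5.1318×10⁶ m.
r_a = 4868 + 37020 = 41888 km = 4.1888×10⁷ m.
Semi-major axis a = (r_p + r_a)/2 = (5131.8 + 41888)/2 = 23510 km = 2.351×10⁷ m.
By Kepler's third law T = 2π√(a³/μ) = 2π × 8.981×10³ = 5.643×10⁴ s.
= 940.5 min.

T ≈ 940 min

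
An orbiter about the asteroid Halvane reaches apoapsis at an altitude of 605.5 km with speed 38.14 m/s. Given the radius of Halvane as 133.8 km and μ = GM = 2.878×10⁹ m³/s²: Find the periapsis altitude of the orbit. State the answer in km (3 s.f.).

periapsis altitude ≈ 36.1 km

r_a = 133.8 + 605.5 = 739.30 km = 7.393×10⁵ m.
Specific energy ε = v²/2 − μ/r = -3.166×10³ J/kg, so a = −μ/(2ε) = 4.546×10⁵ m.
The apsides satisfy r_p + r_a = 2a, so the periapsis radius is 2a − r_a = 1.699×10⁵ m = 169.87 km.
Periapsis altitude = 169.87 − 133.8 = 36.065 km.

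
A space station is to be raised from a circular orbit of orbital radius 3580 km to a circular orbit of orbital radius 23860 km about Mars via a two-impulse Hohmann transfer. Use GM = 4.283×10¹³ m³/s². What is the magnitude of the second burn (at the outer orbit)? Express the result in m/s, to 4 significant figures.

r₁ = 3580 km = 3.580×10⁶ m.
r₂ = 23860 km = 2.386×10⁷ m.
Transfer ellipse a_t = (r₁ + r₂)/2 = 1.372×10⁷ m.
At r₁: circular v_c1 = √(μ/r₁) = 3459 m/s; transfer-periapsis v_p = √[μ(2/r₁ − 1/a_t)] = 4561 m/s.
At r₂: circular v_c2 = √(μ/r₂) = 1340 m/s; transfer-apoapsis v_a = √[μ(2/r₂ − 1/a_t)] = 684.4 m/s.
Δv₂ = v_c2 − v_a = 655.4 m/s.

Δv ≈ 655.4 m/s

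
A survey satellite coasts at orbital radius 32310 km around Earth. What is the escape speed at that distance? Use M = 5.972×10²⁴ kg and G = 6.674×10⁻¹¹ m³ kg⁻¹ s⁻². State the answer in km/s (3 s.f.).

v_esc ≈ 4.97 km/s

μ = GM = 6.674×10⁻¹¹ × 5.972×10²⁴ = 3.986×10¹⁴ m³/s².
r = 32310 km = 3.231×10⁷ m.
Escape speed v_esc = √(2μ/r) = √(2 × 3.986×10¹⁴ / 3.231×10⁷) = √(2.467×10⁷) = 4967 m/s.
= 4.967 km/s.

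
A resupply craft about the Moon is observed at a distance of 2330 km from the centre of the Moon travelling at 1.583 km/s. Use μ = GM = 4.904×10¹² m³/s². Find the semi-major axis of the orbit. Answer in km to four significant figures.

a ≈ 2879 km

r = 2.330×10⁶ m.
Vis-viva rearranged: 1/a = 2/r − v²/μ = 8.584×10⁻⁷ − 5.110×10⁻⁷ = 3.474×10⁻⁷ m⁻¹.
a = 2.879×10⁶ m = 2878.7 km.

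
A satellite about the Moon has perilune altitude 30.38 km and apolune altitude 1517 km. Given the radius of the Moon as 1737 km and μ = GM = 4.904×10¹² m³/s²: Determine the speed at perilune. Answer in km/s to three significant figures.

r_p = 1737 + 30.38 = 1767.4 km = 1.7674×10⁶ m.
r_a = 1737 + 1517 = 3254.0 km = 3.2540×10⁶ m.
Semi-major axis a = (r_p + r_a)/2 = 2510.7 km = 2.511×10⁶ m.
Vis-viva: v² = μ(2/r − 1/a) = 4.904×10¹² × (1.132×10⁻⁶ − 3.983×10⁻⁷) = 3.596×10⁶ m²/s².
v = 1896 m/s = 1.896 km/s.

v ≈ 1.90 km/s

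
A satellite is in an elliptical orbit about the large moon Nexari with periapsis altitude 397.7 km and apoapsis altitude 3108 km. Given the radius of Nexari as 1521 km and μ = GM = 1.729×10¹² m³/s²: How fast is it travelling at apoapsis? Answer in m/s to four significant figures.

v ≈ 467.9 m/s

r_p = 1521 + 397.7 = 1918.7 km = 1.9187×10⁶ m.
r_a = 1521 + 3108 = 4629.0 km = 4.6290×10⁶ m.
Semi-major axis a = (r_p + r_a)/2 = 3273.8 km = 3.274×10⁶ m.
Vis-viva: v² = μ(2/r − 1/a) = 1.729×10¹² × (4.321×10⁻⁷ − 3.055×10⁻⁷) = 2.189×10⁵ m²/s².
v = 467.9 m/s.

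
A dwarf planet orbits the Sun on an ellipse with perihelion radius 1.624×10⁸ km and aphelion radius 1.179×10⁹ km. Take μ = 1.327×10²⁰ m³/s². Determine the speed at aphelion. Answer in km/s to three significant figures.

Semi-major axis a = (r_p + r_a)/2 = 6.7070×10⁸ km = 6.707×10¹¹ m.
Vis-viva: v² = μ(2/r − 1/a) = 1.327×10²⁰ × (1.696×10⁻¹² − 1.491×10⁻¹²) = 2.725×10⁷ m²/s².
v = 5220 m/s = 5.220 km/s.

v ≈ 5.22 km/s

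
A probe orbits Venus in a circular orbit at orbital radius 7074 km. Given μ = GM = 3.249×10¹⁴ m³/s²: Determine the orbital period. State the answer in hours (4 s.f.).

T ≈ 1.822 hours

r = 7074 km = 7.074×10⁶ m.
Kepler's third law: T = 2π√(r³/μ) = 2π√((7.074×10⁶)³ / 3.249×10¹⁴).
r³/μ = 1.090×10⁶ s², so T = 2π × 1.044×10³ = 6.558×10³ s.
Converting: 6.558×10³ s ÷ 3600 = 1.822 hours.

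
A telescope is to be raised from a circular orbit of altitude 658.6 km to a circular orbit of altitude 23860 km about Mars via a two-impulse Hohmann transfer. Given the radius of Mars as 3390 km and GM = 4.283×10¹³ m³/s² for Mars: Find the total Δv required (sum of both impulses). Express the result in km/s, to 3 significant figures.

r₁ = 3390 + 658.6 = 4048.6 km = 4.0486×10⁶ m.
r₂ = 3390 + 23860 = 27250 km = 2.7250×10⁷ m.
Transfer ellipse a_t = (r₁ + r₂)/2 = 1.565×10⁷ m.
At r₁: circular v_c1 = √(μ/r₁) = 3253 m/s; transfer-periapsis v_p = √[μ(2/r₁ − 1/a_t)] = 4292 m/s.
Δv₁ = v_p − v_c1 = 1039 m/s.
At r₂: circular v_c2 = √(μ/r₂) = 1254 m/s; transfer-apoapsis v_a = √[μ(2/r₂ − 1/a_t)] = 637.7 m/s.
Δv₂ = v_c2 − v_a = 616.0 m/s.
Total Δv = Δv₁ + Δv₂ = 1655 m/s = 1.655 km/s.

Δv_total ≈ 1.66 km/s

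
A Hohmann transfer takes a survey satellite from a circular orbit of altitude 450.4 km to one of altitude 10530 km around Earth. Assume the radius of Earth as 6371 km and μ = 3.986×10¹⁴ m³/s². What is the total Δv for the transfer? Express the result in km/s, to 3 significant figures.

Δv_total ≈ 2.65 km/s

r₁ = 6371 + 450.4 = 6821.4 km = 6.8214×10⁶ m.
r₂ = 6371 + 10530 = 16901 km = 1.6901×10⁷ m.
Transfer ellipse a_t = (r₁ + r₂)/2 = 1.186×10⁷ m.
At r₁: circular v_c1 = √(μ/r₁) = 7644 m/s; transfer-perigee v_p = √[μ(2/r₁ − 1/a_t)] = 9125 m/s.
Δv₁ = v_p − v_c1 = 1481 m/s.
At r₂: circular v_c2 = √(μ/r₂) = 4856 m/s; transfer-apogee v_a = √[μ(2/r₂ − 1/a_t)] = 3683 m/s.
Δv₂ = v_c2 − v_a = 1174 m/s.
Total Δv = Δv₁ + Δv₂ = 2654 m/s = 2.654 km/s.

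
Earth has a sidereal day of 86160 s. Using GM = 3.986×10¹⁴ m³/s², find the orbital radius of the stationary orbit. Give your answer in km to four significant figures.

r_sync ≈ 42160 km

A synchronous orbit has period T, so by Kepler's third law a = (μT²/4π²)^(1/3).
μT²/4π² = 3.986×10¹⁴ × (8.616×10⁴)² / 39.48 = 7.495×10²² m³.
a = 4.216×10⁷ m = 42163 km.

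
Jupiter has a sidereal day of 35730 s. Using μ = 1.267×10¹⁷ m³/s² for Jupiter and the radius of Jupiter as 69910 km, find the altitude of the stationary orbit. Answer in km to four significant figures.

h_sync ≈ 90110 km

A synchronous orbit has period T, so by Kepler's third law a = (μT²/4π²)^(1/3).
μT²/4π² = 1.267×10¹⁷ × (3.573×10⁴)² / 39.48 = 4.097×10²⁴ m³.
a = 1.600×10⁸ m = 1.6002×10⁵ km.
Altitude h = a − R = 1.6002×10⁵ − 69910 = 90105 km.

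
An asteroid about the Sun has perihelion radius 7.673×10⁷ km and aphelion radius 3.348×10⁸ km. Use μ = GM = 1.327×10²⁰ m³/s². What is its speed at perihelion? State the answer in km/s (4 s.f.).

Semi-major axis a = (r_p + r_a)/2 = 2.0576×10⁸ km = 2.058×10¹¹ m.
Vis-viva: v² = μ(2/r − 1/a) = 1.327×10²⁰ × (2.607×10⁻¹¹ − 4.860×10⁻¹²) = 2.814×10⁹ m²/s².
v = 53050 m/s = 53.05 km/s.

v ≈ 53.05 km/s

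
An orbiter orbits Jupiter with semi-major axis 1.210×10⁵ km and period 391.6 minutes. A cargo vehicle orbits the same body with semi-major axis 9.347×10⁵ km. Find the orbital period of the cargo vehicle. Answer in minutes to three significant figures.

T₂ ≈ 8410 minutes

Kepler's third law: T² ∝ a³, so T₂ = T₁ (a₂/a₁)^(3/2).
a₂/a₁ = 7.725, (a₂/a₁)^(3/2) = 21.47.
T₂ = 391.6 × 21.47 = 8408 minutes.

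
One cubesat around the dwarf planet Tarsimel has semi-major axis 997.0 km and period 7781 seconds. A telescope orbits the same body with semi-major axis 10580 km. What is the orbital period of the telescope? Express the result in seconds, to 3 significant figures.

T₂ ≈ 2.69×10⁵ seconds

Kepler's third law: T² ∝ a³, so T₂ = T₁ (a₂/a₁)^(3/2).
a₂/a₁ = 10.61, (a₂/a₁)^(3/2) = 34.57.
T₂ = 7781 × 34.57 = 2.690×10⁵ seconds.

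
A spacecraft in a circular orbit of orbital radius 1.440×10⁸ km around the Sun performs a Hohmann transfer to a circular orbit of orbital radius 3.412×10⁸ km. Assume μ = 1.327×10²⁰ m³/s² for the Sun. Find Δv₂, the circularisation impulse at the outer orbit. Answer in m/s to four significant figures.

Δv ≈ 4527 m/s

r₁ = 1.440×10⁸ km = 1.440×10¹¹ m.
r₂ = 3.412×10⁸ km = 3.412×10¹¹ m.
Transfer ellipse a_t = (r₁ + r₂)/2 = 2.426×10¹¹ m.
At r₁: circular v_c1 = √(μ/r₁) = 30360 m/s; transfer-perihelion v_p = √[μ(2/r₁ − 1/a_t)] = 36000 m/s.
At r₂: circular v_c2 = √(μ/r₂) = 19720 m/s; transfer-aphelion v_a = √[μ(2/r₂ − 1/a_t)] = 15190 m/s.
Δv₂ = v_c2 − v_a = 4527 m/s.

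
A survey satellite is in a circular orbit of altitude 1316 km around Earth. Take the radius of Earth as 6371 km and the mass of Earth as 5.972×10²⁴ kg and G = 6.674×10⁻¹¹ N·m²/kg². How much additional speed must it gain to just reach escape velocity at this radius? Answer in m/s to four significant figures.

Δv ≈ 2983 m/s

μ = GM = 6.674×10⁻¹¹ × 5.972×10²⁴ = 3.986×10¹⁴ m³/s².
r = 6371 + 1316 = 7687.0 km = 7.6870×10⁶ m.
Circular speed v_c = √(μ/r) = 7201 m/s.
Escape speed v_esc = √(2μ/r) = √2 × v_c = 10180 m/s.
Δv = v_esc − v_c = 2983 m/s.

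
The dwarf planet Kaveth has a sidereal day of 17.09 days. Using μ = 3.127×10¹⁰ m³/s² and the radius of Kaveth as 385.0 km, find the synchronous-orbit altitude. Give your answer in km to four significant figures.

h_sync ≈ 11610 km

T = 17.09 days = 1.477×10⁶ s.
A synchronous orbit has period T, so by Kepler's third law a = (μT²/4π²)^(1/3).
μT²/4π² = 3.127×10¹⁰ × (1.477×10⁶)² / 39.48 = 1.727×10²¹ m³.
a = 1.200×10⁷ m = 11998 km.
Altitude h = a − R = 11998 − 385.0 = 11613 km.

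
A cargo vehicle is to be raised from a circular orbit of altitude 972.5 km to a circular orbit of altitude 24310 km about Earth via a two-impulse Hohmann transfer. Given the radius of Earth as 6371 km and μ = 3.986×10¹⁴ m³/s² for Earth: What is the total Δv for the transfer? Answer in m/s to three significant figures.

r₁ = 6371 + 972.5 = 7343.5 km = 7.3435×10⁶ m.
r₂ = 6371 + 24310 = 30681 km = 3.0681×10⁷ m.
Transfer ellipse a_t = (r₁ + r₂)/2 = 1.901×10⁷ m.
At r₁: circular v_c1 = √(μ/r₁) = 7367 m/s; transfer-perigee v_p = √[μ(2/r₁ − 1/a_t)] = 9359 m/s.
Δv₁ = v_p − v_c1 = 1992 m/s.
At r₂: circular v_c2 = √(μ/r₂) = 3604 m/s; transfer-apogee v_a = √[μ(2/r₂ − 1/a_t)] = 2240 m/s.
Δv₂ = v_c2 − v_a = 1364 m/s.
Total Δv = Δv₁ + Δv₂ = 3356 m/s.

Δv_total ≈ 3360 m/s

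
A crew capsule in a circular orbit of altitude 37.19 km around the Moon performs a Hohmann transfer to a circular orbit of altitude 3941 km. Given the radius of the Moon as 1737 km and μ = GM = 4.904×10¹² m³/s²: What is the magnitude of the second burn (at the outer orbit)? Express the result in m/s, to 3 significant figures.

r₁ = 1737 + 37.19 = 1774.2 km = 1.7742×10⁶ m.
r₂ = 1737 + 3941 = 5678.0 km = 5.6780×10⁶ m.
Transfer ellipse a_t = (r₁ + r₂)/2 = 3.726×10⁶ m.
At r₁: circular v_c1 = √(μ/r₁) = 1663 m/s; transfer-perilune v_p = √[μ(2/r₁ − 1/a_t)] = 2052 m/s.
At r₂: circular v_c2 = √(μ/r₂) = 929.3 m/s; transfer-apolune v_a = √[μ(2/r₂ − 1/a_t)] = 641.3 m/s.
Δv₂ = v_c2 − v_a = 288.1 m/s.

Δv ≈ 288 m/s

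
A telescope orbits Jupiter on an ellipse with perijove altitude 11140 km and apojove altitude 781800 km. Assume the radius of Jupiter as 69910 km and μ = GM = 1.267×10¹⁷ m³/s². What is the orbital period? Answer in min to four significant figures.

T ≈ 2963 min

r_p = 69910 + 11140 = 81050 km = 8.1050×10⁷ m.
r_a = 69910 + 781800 = 851710 km = 8.5171×10⁸ m.
Semi-major axis a = (r_p + r_a)/2 = (81050 + 8.5171×10⁵)/2 = 4.6638×10⁵ km = 4.664×10⁸ m.
By Kepler's third law T = 2π√(a³/μ) = 2π × 2.830×10⁴ = 1.778×10⁵ s.
= 2963 min.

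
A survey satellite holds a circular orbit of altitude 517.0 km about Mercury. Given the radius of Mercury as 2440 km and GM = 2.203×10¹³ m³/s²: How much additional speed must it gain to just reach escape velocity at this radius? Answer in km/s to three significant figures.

Δv ≈ 1.13 km/s

r = 2440 + 517.0 = 2957.0 km = 2.9570×10⁶ m.
Circular speed v_c = √(μ/r) = 2729 m/s.
Escape speed v_esc = √(2μ/r) = √2 × v_c = 3860 m/s.
Δv = v_esc − v_c = 1131 m/s = 1.131 km/s.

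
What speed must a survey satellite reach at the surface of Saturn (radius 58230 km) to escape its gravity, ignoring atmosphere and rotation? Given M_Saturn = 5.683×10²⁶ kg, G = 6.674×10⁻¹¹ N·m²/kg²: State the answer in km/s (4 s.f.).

μ = GM = 6.674×10⁻¹¹ × 5.683×10²⁶ = 3.793×10¹⁶ m³/s².
r = R = 5.823×10⁷ m.
Escape speed v_esc = √(2μ/r) = √(2 × 3.793×10¹⁶ / 5.823×10⁷) = √(1.303×10⁹) = 36090 m/s.
= 36.09 km/s.

v_esc ≈ 36.09 km/s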